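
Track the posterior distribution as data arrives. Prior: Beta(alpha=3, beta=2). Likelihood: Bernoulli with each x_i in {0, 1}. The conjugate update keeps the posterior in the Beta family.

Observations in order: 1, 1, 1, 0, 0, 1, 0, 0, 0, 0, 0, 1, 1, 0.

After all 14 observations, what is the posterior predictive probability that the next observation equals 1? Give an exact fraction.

9/19

obs 1: x=1 → posterior Beta(4, 2)
obs 2: x=1 → posterior Beta(5, 2)
obs 3: x=1 → posterior Beta(6, 2)
obs 4: x=0 → posterior Beta(6, 3)
obs 5: x=0 → posterior Beta(6, 4)
obs 6: x=1 → posterior Beta(7, 4)
obs 7: x=0 → posterior Beta(7, 5)
obs 8: x=0 → posterior Beta(7, 6)
obs 9: x=0 → posterior Beta(7, 7)
obs 10: x=0 → posterior Beta(7, 8)
obs 11: x=0 → posterior Beta(7, 9)
obs 12: x=1 → posterior Beta(8, 9)
obs 13: x=1 → posterior Beta(9, 9)
obs 14: x=0 → posterior Beta(9, 10)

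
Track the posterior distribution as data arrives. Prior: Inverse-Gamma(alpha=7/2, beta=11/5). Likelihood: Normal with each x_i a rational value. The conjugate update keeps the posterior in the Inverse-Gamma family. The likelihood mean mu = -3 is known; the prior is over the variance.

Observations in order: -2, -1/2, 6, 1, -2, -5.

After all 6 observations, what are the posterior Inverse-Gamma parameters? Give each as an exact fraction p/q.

alpha=13/2, beta=2273/40

obs 1: x=-2 → posterior Inverse-Gamma(4, 27/10)
obs 2: x=-1/2 → posterior Inverse-Gamma(9/2, 233/40)
obs 3: x=6 → posterior Inverse-Gamma(5, 1853/40)
obs 4: x=1 → posterior Inverse-Gamma(11/2, 2173/40)
obs 5: x=-2 → posterior Inverse-Gamma(6, 2193/40)
obs 6: x=-5 → posterior Inverse-Gamma(13/2, 2273/40)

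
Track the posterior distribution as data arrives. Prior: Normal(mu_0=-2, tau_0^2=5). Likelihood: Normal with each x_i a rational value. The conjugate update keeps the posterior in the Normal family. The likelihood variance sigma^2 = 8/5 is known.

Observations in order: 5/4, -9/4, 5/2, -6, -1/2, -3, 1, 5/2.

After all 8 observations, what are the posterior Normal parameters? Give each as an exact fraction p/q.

obs 1: x=5/4 → posterior Normal(61/132, 40/33)
obs 2: x=-9/4 → posterior Normal(-41/58, 20/29)
obs 3: x=5/2 → posterior Normal(43/166, 40/83)
obs 4: x=-6 → posterior Normal(-257/216, 10/27)
obs 5: x=-1/2 → posterior Normal(-141/133, 40/133)
obs 6: x=-3 → posterior Normal(-108/79, 20/79)
obs 7: x=1 → posterior Normal(-191/183, 40/183)
obs 8: x=5/2 → posterior Normal(-257/416, 5/26)

mu_0=-257/416, tau_0^2=5/26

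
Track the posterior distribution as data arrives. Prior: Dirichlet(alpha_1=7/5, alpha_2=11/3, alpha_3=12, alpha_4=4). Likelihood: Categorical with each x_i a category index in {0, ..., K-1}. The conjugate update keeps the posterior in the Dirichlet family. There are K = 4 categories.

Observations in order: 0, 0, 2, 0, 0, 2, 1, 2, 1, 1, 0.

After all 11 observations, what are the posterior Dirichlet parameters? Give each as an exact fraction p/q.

obs 1: x=0 → posterior Dirichlet(12/5, 11/3, 12, 4)
obs 2: x=0 → posterior Dirichlet(17/5, 11/3, 12, 4)
obs 3: x=2 → posterior Dirichlet(17/5, 11/3, 13, 4)
obs 4: x=0 → posterior Dirichlet(22/5, 11/3, 13, 4)
obs 5: x=0 → posterior Dirichlet(27/5, 11/3, 13, 4)
obs 6: x=2 → posterior Dirichlet(27/5, 11/3, 14, 4)
obs 7: x=1 → posterior Dirichlet(27/5, 14/3, 14, 4)
obs 8: x=2 → posterior Dirichlet(27/5, 14/3, 15, 4)
obs 9: x=1 → posterior Dirichlet(27/5, 17/3, 15, 4)
obs 10: x=1 → posterior Dirichlet(27/5, 20/3, 15, 4)
obs 11: x=0 → posterior Dirichlet(32/5, 20/3, 15, 4)

alpha_1=32/5, alpha_2=20/3, alpha_3=15, alpha_4=4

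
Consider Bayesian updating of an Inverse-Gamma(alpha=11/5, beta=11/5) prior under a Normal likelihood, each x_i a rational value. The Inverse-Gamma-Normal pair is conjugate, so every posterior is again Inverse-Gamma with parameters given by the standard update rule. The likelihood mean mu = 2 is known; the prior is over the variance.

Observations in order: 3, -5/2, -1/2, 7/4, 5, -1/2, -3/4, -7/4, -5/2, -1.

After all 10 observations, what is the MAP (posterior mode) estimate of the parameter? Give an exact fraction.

obs 1: x=3 → posterior Inverse-Gamma(27/10, 27/10)
obs 2: x=-5/2 → posterior Inverse-Gamma(16/5, 513/40)
obs 3: x=-1/2 → posterior Inverse-Gamma(37/10, 319/20)
obs 4: x=7/4 → posterior Inverse-Gamma(21/5, 2557/160)
obs 5: x=5 → posterior Inverse-Gamma(47/10, 3277/160)
obs 6: x=-1/2 → posterior Inverse-Gamma(26/5, 3777/160)
obs 7: x=-3/4 → posterior Inverse-Gamma(57/10, 2191/80)
obs 8: x=-7/4 → posterior Inverse-Gamma(31/5, 5507/160)
obs 9: x=-5/2 → posterior Inverse-Gamma(67/10, 7127/160)
obs 10: x=-1 → posterior Inverse-Gamma(36/5, 7847/160)

7847/1312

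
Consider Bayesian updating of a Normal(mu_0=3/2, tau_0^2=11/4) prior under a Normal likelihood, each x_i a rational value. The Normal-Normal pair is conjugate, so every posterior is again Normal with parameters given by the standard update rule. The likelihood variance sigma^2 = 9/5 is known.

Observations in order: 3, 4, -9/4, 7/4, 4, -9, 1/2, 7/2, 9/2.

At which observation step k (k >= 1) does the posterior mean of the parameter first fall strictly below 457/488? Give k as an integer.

obs 1: x=3 → posterior Normal(219/91, 99/91)
obs 2: x=4 → posterior Normal(439/146, 99/146)
obs 3: x=-9/4 → posterior Normal(1261/804, 33/67)
obs 4: x=7/4 → posterior Normal(823/512, 99/256)
obs 5: x=4 → posterior Normal(1263/622, 99/311)
obs 6: x=-9 → posterior Normal(91/244, 33/122)
obs 7: x=1/2 → posterior Normal(164/421, 99/421)
obs 8: x=7/2 → posterior Normal(713/952, 99/476)
obs 9: x=9/2 → posterior Normal(604/531, 11/59)

k = 6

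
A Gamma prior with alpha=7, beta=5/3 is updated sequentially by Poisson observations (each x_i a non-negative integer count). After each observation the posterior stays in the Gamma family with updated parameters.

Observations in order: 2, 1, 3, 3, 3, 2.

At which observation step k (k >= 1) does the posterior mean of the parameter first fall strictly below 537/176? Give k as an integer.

obs 1: x=2 → posterior Gamma(9, 8/3)
obs 2: x=1 → posterior Gamma(10, 11/3)
obs 3: x=3 → posterior Gamma(13, 14/3)
obs 4: x=3 → posterior Gamma(16, 17/3)
obs 5: x=3 → posterior Gamma(19, 20/3)
obs 6: x=2 → posterior Gamma(21, 23/3)

k = 2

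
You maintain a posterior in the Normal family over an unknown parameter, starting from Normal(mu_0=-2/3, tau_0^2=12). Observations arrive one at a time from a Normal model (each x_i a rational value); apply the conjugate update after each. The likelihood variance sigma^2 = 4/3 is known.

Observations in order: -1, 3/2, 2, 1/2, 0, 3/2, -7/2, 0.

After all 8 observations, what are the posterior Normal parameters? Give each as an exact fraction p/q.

obs 1: x=-1 → posterior Normal(-29/30, 6/5)
obs 2: x=3/2 → posterior Normal(23/114, 12/19)
obs 3: x=2 → posterior Normal(131/168, 3/7)
obs 4: x=1/2 → posterior Normal(79/111, 12/37)
obs 5: x=0 → posterior Normal(79/138, 6/23)
obs 6: x=3/2 → posterior Normal(239/330, 12/55)
obs 7: x=-7/2 → posterior Normal(25/192, 3/16)
obs 8: x=0 → posterior Normal(25/219, 12/73)

mu_0=25/219, tau_0^2=12/73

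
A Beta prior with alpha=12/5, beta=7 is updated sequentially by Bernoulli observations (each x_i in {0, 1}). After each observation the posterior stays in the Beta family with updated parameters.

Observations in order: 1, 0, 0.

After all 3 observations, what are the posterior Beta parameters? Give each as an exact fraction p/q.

alpha=17/5, beta=9

obs 1: x=1 → posterior Beta(17/5, 7)
obs 2: x=0 → posterior Beta(17/5, 8)
obs 3: x=0 → posterior Beta(17/5, 9)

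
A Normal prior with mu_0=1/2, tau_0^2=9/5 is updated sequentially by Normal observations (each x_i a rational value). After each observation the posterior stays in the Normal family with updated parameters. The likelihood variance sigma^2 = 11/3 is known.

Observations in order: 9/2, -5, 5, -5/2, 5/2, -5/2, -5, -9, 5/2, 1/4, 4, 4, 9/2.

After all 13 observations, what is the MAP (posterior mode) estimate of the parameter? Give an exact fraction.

obs 1: x=9/2 → posterior Normal(149/82, 99/82)
obs 2: x=-5 → posterior Normal(14/109, 99/109)
obs 3: x=5 → posterior Normal(149/136, 99/136)
obs 4: x=-5/2 → posterior Normal(1/2, 99/163)
obs 5: x=5/2 → posterior Normal(149/190, 99/190)
obs 6: x=-5/2 → posterior Normal(163/434, 99/217)
obs 7: x=-5 → posterior Normal(-107/488, 99/244)
obs 8: x=-9 → posterior Normal(-593/542, 99/271)
obs 9: x=5/2 → posterior Normal(-229/298, 99/298)
obs 10: x=1/4 → posterior Normal(-889/1300, 99/325)
obs 11: x=4 → posterior Normal(-457/1408, 9/32)
obs 12: x=4 → posterior Normal(-25/1516, 99/379)
obs 13: x=9/2 → posterior Normal(461/1624, 99/406)

461/1624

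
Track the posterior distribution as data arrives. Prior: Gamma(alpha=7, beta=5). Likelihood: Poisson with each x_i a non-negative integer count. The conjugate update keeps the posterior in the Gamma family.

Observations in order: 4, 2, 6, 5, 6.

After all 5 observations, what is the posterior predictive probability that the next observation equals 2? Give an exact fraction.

465000000000000000000000000000000/2111377674535255285545615254209921

obs 1: x=4 → posterior Gamma(11, 6)
obs 2: x=2 → posterior Gamma(13, 7)
obs 3: x=6 → posterior Gamma(19, 8)
obs 4: x=5 → posterior Gamma(24, 9)
obs 5: x=6 → posterior Gamma(30, 10)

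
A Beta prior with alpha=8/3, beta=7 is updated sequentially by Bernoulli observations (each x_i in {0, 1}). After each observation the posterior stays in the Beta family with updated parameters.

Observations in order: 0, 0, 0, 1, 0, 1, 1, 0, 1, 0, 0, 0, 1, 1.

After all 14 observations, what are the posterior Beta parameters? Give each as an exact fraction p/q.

obs 1: x=0 → posterior Beta(8/3, 8)
obs 2: x=0 → posterior Beta(8/3, 9)
obs 3: x=0 → posterior Beta(8/3, 10)
obs 4: x=1 → posterior Beta(11/3, 10)
obs 5: x=0 → posterior Beta(11/3, 11)
obs 6: x=1 → posterior Beta(14/3, 11)
obs 7: x=1 → posterior Beta(17/3, 11)
obs 8: x=0 → posterior Beta(17/3, 12)
obs 9: x=1 → posterior Beta(20/3, 12)
obs 10: x=0 → posterior Beta(20/3, 13)
obs 11: x=0 → posterior Beta(20/3, 14)
obs 12: x=0 → posterior Beta(20/3, 15)
obs 13: x=1 → posterior Beta(23/3, 15)
obs 14: x=1 → posterior Beta(26/3, 15)

alpha=26/3, beta=15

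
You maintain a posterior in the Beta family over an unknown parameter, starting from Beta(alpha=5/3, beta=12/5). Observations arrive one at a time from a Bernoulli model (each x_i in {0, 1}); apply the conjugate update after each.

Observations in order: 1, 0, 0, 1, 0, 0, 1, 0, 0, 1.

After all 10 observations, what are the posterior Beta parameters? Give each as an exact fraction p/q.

obs 1: x=1 → posterior Beta(8/3, 12/5)
obs 2: x=0 → posterior Beta(8/3, 17/5)
obs 3: x=0 → posterior Beta(8/3, 22/5)
obs 4: x=1 → posterior Beta(11/3, 22/5)
obs 5: x=0 → posterior Beta(11/3, 27/5)
obs 6: x=0 → posterior Beta(11/3, 32/5)
obs 7: x=1 → posterior Beta(14/3, 32/5)
obs 8: x=0 → posterior Beta(14/3, 37/5)
obs 9: x=0 → posterior Beta(14/3, 42/5)
obs 10: x=1 → posterior Beta(17/3, 42/5)

alpha=17/3, beta=42/5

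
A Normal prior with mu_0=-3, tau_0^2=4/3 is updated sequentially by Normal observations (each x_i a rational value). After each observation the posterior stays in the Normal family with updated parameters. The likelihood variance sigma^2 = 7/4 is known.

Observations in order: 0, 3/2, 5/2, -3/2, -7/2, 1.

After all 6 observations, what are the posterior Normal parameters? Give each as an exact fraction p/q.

mu_0=-7/13, tau_0^2=28/117

obs 1: x=0 → posterior Normal(-63/37, 28/37)
obs 2: x=3/2 → posterior Normal(-39/53, 28/53)
obs 3: x=5/2 → posterior Normal(1/69, 28/69)
obs 4: x=-3/2 → posterior Normal(-23/85, 28/85)
obs 5: x=-7/2 → posterior Normal(-79/101, 28/101)
obs 6: x=1 → posterior Normal(-7/13, 28/117)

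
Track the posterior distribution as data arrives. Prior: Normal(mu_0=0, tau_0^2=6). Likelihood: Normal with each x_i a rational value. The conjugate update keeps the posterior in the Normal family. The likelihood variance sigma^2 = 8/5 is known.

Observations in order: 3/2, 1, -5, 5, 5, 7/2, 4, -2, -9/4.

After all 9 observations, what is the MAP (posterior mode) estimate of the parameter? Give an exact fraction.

obs 1: x=3/2 → posterior Normal(45/38, 24/19)
obs 2: x=1 → posterior Normal(75/68, 12/17)
obs 3: x=-5 → posterior Normal(-75/98, 24/49)
obs 4: x=5 → posterior Normal(75/128, 3/8)
obs 5: x=5 → posterior Normal(225/158, 24/79)
obs 6: x=7/2 → posterior Normal(165/94, 12/47)
obs 7: x=4 → posterior Normal(225/109, 24/109)
obs 8: x=-2 → posterior Normal(195/124, 6/31)
obs 9: x=-9/4 → posterior Normal(645/556, 24/139)

645/556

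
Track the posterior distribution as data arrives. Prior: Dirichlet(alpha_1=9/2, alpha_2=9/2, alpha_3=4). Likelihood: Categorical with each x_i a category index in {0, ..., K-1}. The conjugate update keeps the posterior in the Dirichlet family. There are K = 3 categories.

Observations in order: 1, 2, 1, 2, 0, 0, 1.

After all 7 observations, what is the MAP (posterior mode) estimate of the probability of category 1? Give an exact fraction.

obs 1: x=1 → posterior Dirichlet(9/2, 11/2, 4)
obs 2: x=2 → posterior Dirichlet(9/2, 11/2, 5)
obs 3: x=1 → posterior Dirichlet(9/2, 13/2, 5)
obs 4: x=2 → posterior Dirichlet(9/2, 13/2, 6)
obs 5: x=0 → posterior Dirichlet(11/2, 13/2, 6)
obs 6: x=0 → posterior Dirichlet(13/2, 13/2, 6)
obs 7: x=1 → posterior Dirichlet(13/2, 15/2, 6)

13/34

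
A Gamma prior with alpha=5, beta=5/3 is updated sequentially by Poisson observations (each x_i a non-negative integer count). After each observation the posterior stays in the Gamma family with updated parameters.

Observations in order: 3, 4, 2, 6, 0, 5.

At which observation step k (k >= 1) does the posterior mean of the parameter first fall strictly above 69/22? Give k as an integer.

k = 2

obs 1: x=3 → posterior Gamma(8, 8/3)
obs 2: x=4 → posterior Gamma(12, 11/3)
obs 3: x=2 → posterior Gamma(14, 14/3)
obs 4: x=6 → posterior Gamma(20, 17/3)
obs 5: x=0 → posterior Gamma(20, 20/3)
obs 6: x=5 → posterior Gamma(25, 23/3)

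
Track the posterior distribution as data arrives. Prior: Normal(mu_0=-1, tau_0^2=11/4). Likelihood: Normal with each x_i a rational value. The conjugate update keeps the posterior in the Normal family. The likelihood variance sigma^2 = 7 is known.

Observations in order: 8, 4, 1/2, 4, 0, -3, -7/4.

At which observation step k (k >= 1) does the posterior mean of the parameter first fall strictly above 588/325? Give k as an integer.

obs 1: x=8 → posterior Normal(20/13, 77/39)
obs 2: x=4 → posterior Normal(52/25, 77/50)
obs 3: x=1/2 → posterior Normal(219/122, 77/61)
obs 4: x=4 → posterior Normal(307/144, 77/72)
obs 5: x=0 → posterior Normal(307/166, 77/83)
obs 6: x=-3 → posterior Normal(241/188, 77/94)
obs 7: x=-7/4 → posterior Normal(27/28, 11/15)

k = 2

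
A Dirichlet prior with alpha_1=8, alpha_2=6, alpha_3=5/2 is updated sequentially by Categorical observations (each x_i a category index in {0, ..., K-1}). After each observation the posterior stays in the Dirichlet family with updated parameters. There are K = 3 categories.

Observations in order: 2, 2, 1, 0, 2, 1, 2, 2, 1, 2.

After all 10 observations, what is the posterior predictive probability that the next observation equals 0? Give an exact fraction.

obs 1: x=2 → posterior Dirichlet(8, 6, 7/2)
obs 2: x=2 → posterior Dirichlet(8, 6, 9/2)
obs 3: x=1 → posterior Dirichlet(8, 7, 9/2)
obs 4: x=0 → posterior Dirichlet(9, 7, 9/2)
obs 5: x=2 → posterior Dirichlet(9, 7, 11/2)
obs 6: x=1 → posterior Dirichlet(9, 8, 11/2)
obs 7: x=2 → posterior Dirichlet(9, 8, 13/2)
obs 8: x=2 → posterior Dirichlet(9, 8, 15/2)
obs 9: x=1 → posterior Dirichlet(9, 9, 15/2)
obs 10: x=2 → posterior Dirichlet(9, 9, 17/2)

18/53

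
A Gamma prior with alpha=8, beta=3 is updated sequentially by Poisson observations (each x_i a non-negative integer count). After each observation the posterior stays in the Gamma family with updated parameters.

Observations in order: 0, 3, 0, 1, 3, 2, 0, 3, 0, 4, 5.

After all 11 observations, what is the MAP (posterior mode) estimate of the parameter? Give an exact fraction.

obs 1: x=0 → posterior Gamma(8, 4)
obs 2: x=3 → posterior Gamma(11, 5)
obs 3: x=0 → posterior Gamma(11, 6)
obs 4: x=1 → posterior Gamma(12, 7)
obs 5: x=3 → posterior Gamma(15, 8)
obs 6: x=2 → posterior Gamma(17, 9)
obs 7: x=0 → posterior Gamma(17, 10)
obs 8: x=3 → posterior Gamma(20, 11)
obs 9: x=0 → posterior Gamma(20, 12)
obs 10: x=4 → posterior Gamma(24, 13)
obs 11: x=5 → posterior Gamma(29, 14)

2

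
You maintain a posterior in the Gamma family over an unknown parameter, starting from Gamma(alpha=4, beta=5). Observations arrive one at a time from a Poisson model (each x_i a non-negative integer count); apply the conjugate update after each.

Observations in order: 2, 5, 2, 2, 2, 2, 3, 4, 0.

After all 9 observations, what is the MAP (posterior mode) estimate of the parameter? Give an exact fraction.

25/14

obs 1: x=2 → posterior Gamma(6, 6)
obs 2: x=5 → posterior Gamma(11, 7)
obs 3: x=2 → posterior Gamma(13, 8)
obs 4: x=2 → posterior Gamma(15, 9)
obs 5: x=2 → posterior Gamma(17, 10)
obs 6: x=2 → posterior Gamma(19, 11)
obs 7: x=3 → posterior Gamma(22, 12)
obs 8: x=4 → posterior Gamma(26, 13)
obs 9: x=0 → posterior Gamma(26, 14)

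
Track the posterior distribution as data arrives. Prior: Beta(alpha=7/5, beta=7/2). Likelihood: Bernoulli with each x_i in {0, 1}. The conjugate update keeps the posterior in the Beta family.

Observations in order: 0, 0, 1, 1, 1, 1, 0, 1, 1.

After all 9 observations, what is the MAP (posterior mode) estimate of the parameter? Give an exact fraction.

obs 1: x=0 → posterior Beta(7/5, 9/2)
obs 2: x=0 → posterior Beta(7/5, 11/2)
obs 3: x=1 → posterior Beta(12/5, 11/2)
obs 4: x=1 → posterior Beta(17/5, 11/2)
obs 5: x=1 → posterior Beta(22/5, 11/2)
obs 6: x=1 → posterior Beta(27/5, 11/2)
obs 7: x=0 → posterior Beta(27/5, 13/2)
obs 8: x=1 → posterior Beta(32/5, 13/2)
obs 9: x=1 → posterior Beta(37/5, 13/2)

64/119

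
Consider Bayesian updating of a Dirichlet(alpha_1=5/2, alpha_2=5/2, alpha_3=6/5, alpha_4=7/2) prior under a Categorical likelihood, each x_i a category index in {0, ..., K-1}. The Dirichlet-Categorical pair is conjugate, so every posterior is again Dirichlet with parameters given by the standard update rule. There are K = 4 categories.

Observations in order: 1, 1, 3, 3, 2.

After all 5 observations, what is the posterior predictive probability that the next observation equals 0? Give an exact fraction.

obs 1: x=1 → posterior Dirichlet(5/2, 7/2, 6/5, 7/2)
obs 2: x=1 → posterior Dirichlet(5/2, 9/2, 6/5, 7/2)
obs 3: x=3 → posterior Dirichlet(5/2, 9/2, 6/5, 9/2)
obs 4: x=3 → posterior Dirichlet(5/2, 9/2, 6/5, 11/2)
obs 5: x=2 → posterior Dirichlet(5/2, 9/2, 11/5, 11/2)

25/147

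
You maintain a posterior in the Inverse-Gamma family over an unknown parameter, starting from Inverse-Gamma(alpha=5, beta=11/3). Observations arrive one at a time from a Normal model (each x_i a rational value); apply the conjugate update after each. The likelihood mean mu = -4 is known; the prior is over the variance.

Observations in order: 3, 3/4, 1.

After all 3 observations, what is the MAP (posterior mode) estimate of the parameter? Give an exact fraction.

obs 1: x=3 → posterior Inverse-Gamma(11/2, 169/6)
obs 2: x=3/4 → posterior Inverse-Gamma(6, 3787/96)
obs 3: x=1 → posterior Inverse-Gamma(13/2, 4987/96)

4987/720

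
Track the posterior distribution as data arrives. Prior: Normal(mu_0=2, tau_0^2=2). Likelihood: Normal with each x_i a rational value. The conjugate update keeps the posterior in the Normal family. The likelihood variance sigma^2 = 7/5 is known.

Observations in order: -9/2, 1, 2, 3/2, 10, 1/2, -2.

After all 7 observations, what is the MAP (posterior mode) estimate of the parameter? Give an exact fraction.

9/7

obs 1: x=-9/2 → posterior Normal(-31/17, 14/17)
obs 2: x=1 → posterior Normal(-7/9, 14/27)
obs 3: x=2 → posterior Normal(-1/37, 14/37)
obs 4: x=3/2 → posterior Normal(14/47, 14/47)
obs 5: x=10 → posterior Normal(2, 14/57)
obs 6: x=1/2 → posterior Normal(119/67, 14/67)
obs 7: x=-2 → posterior Normal(9/7, 2/11)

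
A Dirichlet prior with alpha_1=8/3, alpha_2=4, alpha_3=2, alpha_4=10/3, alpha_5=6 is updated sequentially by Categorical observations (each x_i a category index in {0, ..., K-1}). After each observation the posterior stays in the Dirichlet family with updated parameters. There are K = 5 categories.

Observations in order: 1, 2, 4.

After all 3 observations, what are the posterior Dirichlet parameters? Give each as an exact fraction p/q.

obs 1: x=1 → posterior Dirichlet(8/3, 5, 2, 10/3, 6)
obs 2: x=2 → posterior Dirichlet(8/3, 5, 3, 10/3, 6)
obs 3: x=4 → posterior Dirichlet(8/3, 5, 3, 10/3, 7)

alpha_1=8/3, alpha_2=5, alpha_3=3, alpha_4=10/3, alpha_5=7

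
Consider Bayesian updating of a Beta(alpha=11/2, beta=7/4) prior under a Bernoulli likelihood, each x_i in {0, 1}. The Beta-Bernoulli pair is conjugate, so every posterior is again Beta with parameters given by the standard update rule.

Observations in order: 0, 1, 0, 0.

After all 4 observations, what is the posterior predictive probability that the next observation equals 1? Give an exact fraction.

26/45

obs 1: x=0 → posterior Beta(11/2, 11/4)
obs 2: x=1 → posterior Beta(13/2, 11/4)
obs 3: x=0 → posterior Beta(13/2, 15/4)
obs 4: x=0 → posterior Beta(13/2, 19/4)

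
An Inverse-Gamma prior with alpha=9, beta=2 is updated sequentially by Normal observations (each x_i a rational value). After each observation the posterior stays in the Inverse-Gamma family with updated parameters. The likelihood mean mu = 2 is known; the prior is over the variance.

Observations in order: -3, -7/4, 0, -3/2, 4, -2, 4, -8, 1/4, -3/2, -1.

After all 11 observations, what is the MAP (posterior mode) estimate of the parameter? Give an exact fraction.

1661/248

obs 1: x=-3 → posterior Inverse-Gamma(19/2, 29/2)
obs 2: x=-7/4 → posterior Inverse-Gamma(10, 689/32)
obs 3: x=0 → posterior Inverse-Gamma(21/2, 753/32)
obs 4: x=-3/2 → posterior Inverse-Gamma(11, 949/32)
obs 5: x=4 → posterior Inverse-Gamma(23/2, 1013/32)
obs 6: x=-2 → posterior Inverse-Gamma(12, 1269/32)
obs 7: x=4 → posterior Inverse-Gamma(25/2, 1333/32)
obs 8: x=-8 → posterior Inverse-Gamma(13, 2933/32)
obs 9: x=1/4 → posterior Inverse-Gamma(27/2, 1491/16)
obs 10: x=-3/2 → posterior Inverse-Gamma(14, 1589/16)
obs 11: x=-1 → posterior Inverse-Gamma(29/2, 1661/16)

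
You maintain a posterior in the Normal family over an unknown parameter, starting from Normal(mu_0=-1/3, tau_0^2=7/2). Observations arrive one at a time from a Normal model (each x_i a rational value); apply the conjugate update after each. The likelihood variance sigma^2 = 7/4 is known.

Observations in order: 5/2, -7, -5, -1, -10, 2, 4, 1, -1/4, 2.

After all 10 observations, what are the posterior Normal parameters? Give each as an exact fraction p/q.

mu_0=-143/126, tau_0^2=1/6

obs 1: x=5/2 → posterior Normal(14/9, 7/6)
obs 2: x=-7 → posterior Normal(-28/15, 7/10)
obs 3: x=-5 → posterior Normal(-58/21, 1/2)
obs 4: x=-1 → posterior Normal(-64/27, 7/18)
obs 5: x=-10 → posterior Normal(-124/33, 7/22)
obs 6: x=2 → posterior Normal(-112/39, 7/26)
obs 7: x=4 → posterior Normal(-88/45, 7/30)
obs 8: x=1 → posterior Normal(-82/51, 7/34)
obs 9: x=-1/4 → posterior Normal(-167/114, 7/38)
obs 10: x=2 → posterior Normal(-143/126, 1/6)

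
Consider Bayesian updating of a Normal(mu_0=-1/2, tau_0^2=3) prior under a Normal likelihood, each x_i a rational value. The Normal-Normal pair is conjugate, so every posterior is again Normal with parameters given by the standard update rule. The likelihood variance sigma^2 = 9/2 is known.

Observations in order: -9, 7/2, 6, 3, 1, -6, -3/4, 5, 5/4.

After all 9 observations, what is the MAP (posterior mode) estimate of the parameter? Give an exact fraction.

13/42

obs 1: x=-9 → posterior Normal(-39/10, 9/5)
obs 2: x=7/2 → posterior Normal(-25/14, 9/7)
obs 3: x=6 → posterior Normal(-1/18, 1)
obs 4: x=3 → posterior Normal(1/2, 9/11)
obs 5: x=1 → posterior Normal(15/26, 9/13)
obs 6: x=-6 → posterior Normal(-3/10, 3/5)
obs 7: x=-3/4 → posterior Normal(-6/17, 9/17)
obs 8: x=5 → posterior Normal(4/19, 9/19)
obs 9: x=5/4 → posterior Normal(13/42, 3/7)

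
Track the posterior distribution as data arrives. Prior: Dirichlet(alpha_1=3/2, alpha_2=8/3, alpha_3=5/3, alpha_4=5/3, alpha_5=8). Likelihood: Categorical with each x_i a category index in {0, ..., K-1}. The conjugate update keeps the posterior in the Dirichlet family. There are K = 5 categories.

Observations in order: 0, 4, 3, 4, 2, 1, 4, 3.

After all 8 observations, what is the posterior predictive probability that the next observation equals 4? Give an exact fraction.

obs 1: x=0 → posterior Dirichlet(5/2, 8/3, 5/3, 5/3, 8)
obs 2: x=4 → posterior Dirichlet(5/2, 8/3, 5/3, 5/3, 9)
obs 3: x=3 → posterior Dirichlet(5/2, 8/3, 5/3, 8/3, 9)
obs 4: x=4 → posterior Dirichlet(5/2, 8/3, 5/3, 8/3, 10)
obs 5: x=2 → posterior Dirichlet(5/2, 8/3, 8/3, 8/3, 10)
obs 6: x=1 → posterior Dirichlet(5/2, 11/3, 8/3, 8/3, 10)
obs 7: x=4 → posterior Dirichlet(5/2, 11/3, 8/3, 8/3, 11)
obs 8: x=3 → posterior Dirichlet(5/2, 11/3, 8/3, 11/3, 11)

22/47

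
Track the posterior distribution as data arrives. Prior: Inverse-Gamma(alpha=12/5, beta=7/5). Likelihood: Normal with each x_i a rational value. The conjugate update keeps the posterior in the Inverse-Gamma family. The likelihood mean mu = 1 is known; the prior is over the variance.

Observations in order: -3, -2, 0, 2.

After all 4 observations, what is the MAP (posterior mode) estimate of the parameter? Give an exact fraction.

149/54

obs 1: x=-3 → posterior Inverse-Gamma(29/10, 47/5)
obs 2: x=-2 → posterior Inverse-Gamma(17/5, 139/10)
obs 3: x=0 → posterior Inverse-Gamma(39/10, 72/5)
obs 4: x=2 → posterior Inverse-Gamma(22/5, 149/10)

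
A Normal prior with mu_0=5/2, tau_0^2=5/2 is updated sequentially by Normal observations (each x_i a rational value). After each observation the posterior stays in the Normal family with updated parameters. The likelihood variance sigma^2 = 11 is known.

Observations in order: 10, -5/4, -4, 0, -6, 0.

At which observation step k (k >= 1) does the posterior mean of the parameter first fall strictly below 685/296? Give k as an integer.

k = 3

obs 1: x=10 → posterior Normal(35/9, 55/27)
obs 2: x=-5/4 → posterior Normal(395/128, 55/32)
obs 3: x=-4 → posterior Normal(315/148, 55/37)
obs 4: x=0 → posterior Normal(15/8, 55/42)
obs 5: x=-6 → posterior Normal(195/188, 55/47)
obs 6: x=0 → posterior Normal(15/16, 55/52)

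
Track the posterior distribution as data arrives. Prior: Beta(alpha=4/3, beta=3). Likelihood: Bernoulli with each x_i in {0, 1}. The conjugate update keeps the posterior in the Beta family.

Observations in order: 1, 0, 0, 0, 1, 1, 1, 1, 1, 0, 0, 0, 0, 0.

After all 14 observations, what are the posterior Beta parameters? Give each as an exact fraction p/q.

alpha=22/3, beta=11

obs 1: x=1 → posterior Beta(7/3, 3)
obs 2: x=0 → posterior Beta(7/3, 4)
obs 3: x=0 → posterior Beta(7/3, 5)
obs 4: x=0 → posterior Beta(7/3, 6)
obs 5: x=1 → posterior Beta(10/3, 6)
obs 6: x=1 → posterior Beta(13/3, 6)
obs 7: x=1 → posterior Beta(16/3, 6)
obs 8: x=1 → posterior Beta(19/3, 6)
obs 9: x=1 → posterior Beta(22/3, 6)
obs 10: x=0 → posterior Beta(22/3, 7)
obs 11: x=0 → posterior Beta(22/3, 8)
obs 12: x=0 → posterior Beta(22/3, 9)
obs 13: x=0 → posterior Beta(22/3, 10)
obs 14: x=0 → posterior Beta(22/3, 11)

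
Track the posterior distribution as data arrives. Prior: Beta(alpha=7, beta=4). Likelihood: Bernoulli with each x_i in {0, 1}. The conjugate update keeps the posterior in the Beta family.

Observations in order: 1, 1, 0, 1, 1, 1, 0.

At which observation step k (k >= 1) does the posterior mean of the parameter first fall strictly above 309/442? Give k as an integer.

k = 6

obs 1: x=1 → posterior Beta(8, 4)
obs 2: x=1 → posterior Beta(9, 4)
obs 3: x=0 → posterior Beta(9, 5)
obs 4: x=1 → posterior Beta(10, 5)
obs 5: x=1 → posterior Beta(11, 5)
obs 6: x=1 → posterior Beta(12, 5)
obs 7: x=0 → posterior Beta(12, 6)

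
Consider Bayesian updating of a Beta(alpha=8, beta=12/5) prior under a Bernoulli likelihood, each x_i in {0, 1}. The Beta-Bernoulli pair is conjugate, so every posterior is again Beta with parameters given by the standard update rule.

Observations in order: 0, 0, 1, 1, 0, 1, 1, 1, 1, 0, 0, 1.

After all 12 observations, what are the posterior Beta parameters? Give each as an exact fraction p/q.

alpha=15, beta=37/5

obs 1: x=0 → posterior Beta(8, 17/5)
obs 2: x=0 → posterior Beta(8, 22/5)
obs 3: x=1 → posterior Beta(9, 22/5)
obs 4: x=1 → posterior Beta(10, 22/5)
obs 5: x=0 → posterior Beta(10, 27/5)
obs 6: x=1 → posterior Beta(11, 27/5)
obs 7: x=1 → posterior Beta(12, 27/5)
obs 8: x=1 → posterior Beta(13, 27/5)
obs 9: x=1 → posterior Beta(14, 27/5)
obs 10: x=0 → posterior Beta(14, 32/5)
obs 11: x=0 → posterior Beta(14, 37/5)
obs 12: x=1 → posterior Beta(15, 37/5)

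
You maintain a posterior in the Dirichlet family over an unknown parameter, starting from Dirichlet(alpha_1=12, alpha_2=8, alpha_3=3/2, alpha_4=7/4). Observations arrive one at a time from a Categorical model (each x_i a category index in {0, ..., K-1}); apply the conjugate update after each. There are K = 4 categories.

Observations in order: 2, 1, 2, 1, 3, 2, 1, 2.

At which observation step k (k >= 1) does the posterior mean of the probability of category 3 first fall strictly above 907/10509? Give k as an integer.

k = 5

obs 1: x=2 → posterior Dirichlet(12, 8, 5/2, 7/4)
obs 2: x=1 → posterior Dirichlet(12, 9, 5/2, 7/4)
obs 3: x=2 → posterior Dirichlet(12, 9, 7/2, 7/4)
obs 4: x=1 → posterior Dirichlet(12, 10, 7/2, 7/4)
obs 5: x=3 → posterior Dirichlet(12, 10, 7/2, 11/4)
obs 6: x=2 → posterior Dirichlet(12, 10, 9/2, 11/4)
obs 7: x=1 → posterior Dirichlet(12, 11, 9/2, 11/4)
obs 8: x=2 → posterior Dirichlet(12, 11, 11/2, 11/4)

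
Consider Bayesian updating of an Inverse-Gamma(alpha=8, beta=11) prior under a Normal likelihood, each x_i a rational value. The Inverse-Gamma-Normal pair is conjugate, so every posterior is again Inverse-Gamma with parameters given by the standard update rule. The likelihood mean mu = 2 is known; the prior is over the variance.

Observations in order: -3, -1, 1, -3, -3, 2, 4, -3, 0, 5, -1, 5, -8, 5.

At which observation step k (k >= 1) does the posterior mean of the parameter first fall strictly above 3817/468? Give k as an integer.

obs 1: x=-3 → posterior Inverse-Gamma(17/2, 47/2)
obs 2: x=-1 → posterior Inverse-Gamma(9, 28)
obs 3: x=1 → posterior Inverse-Gamma(19/2, 57/2)
obs 4: x=-3 → posterior Inverse-Gamma(10, 41)
obs 5: x=-3 → posterior Inverse-Gamma(21/2, 107/2)
obs 6: x=2 → posterior Inverse-Gamma(11, 107/2)
obs 7: x=4 → posterior Inverse-Gamma(23/2, 111/2)
obs 8: x=-3 → posterior Inverse-Gamma(12, 68)
obs 9: x=0 → posterior Inverse-Gamma(25/2, 70)
obs 10: x=5 → posterior Inverse-Gamma(13, 149/2)
obs 11: x=-1 → posterior Inverse-Gamma(27/2, 79)
obs 12: x=5 → posterior Inverse-Gamma(14, 167/2)
obs 13: x=-8 → posterior Inverse-Gamma(29/2, 267/2)
obs 14: x=5 → posterior Inverse-Gamma(15, 138)

k = 13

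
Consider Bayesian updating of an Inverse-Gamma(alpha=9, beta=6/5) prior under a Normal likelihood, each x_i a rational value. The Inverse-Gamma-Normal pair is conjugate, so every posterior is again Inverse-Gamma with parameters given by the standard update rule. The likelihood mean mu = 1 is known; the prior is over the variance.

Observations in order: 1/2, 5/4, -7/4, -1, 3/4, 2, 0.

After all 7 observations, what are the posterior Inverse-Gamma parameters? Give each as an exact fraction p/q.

alpha=25/2, beta=1307/160

obs 1: x=1/2 → posterior Inverse-Gamma(19/2, 53/40)
obs 2: x=5/4 → posterior Inverse-Gamma(10, 217/160)
obs 3: x=-7/4 → posterior Inverse-Gamma(21/2, 411/80)
obs 4: x=-1 → posterior Inverse-Gamma(11, 571/80)
obs 5: x=3/4 → posterior Inverse-Gamma(23/2, 1147/160)
obs 6: x=2 → posterior Inverse-Gamma(12, 1227/160)
obs 7: x=0 → posterior Inverse-Gamma(25/2, 1307/160)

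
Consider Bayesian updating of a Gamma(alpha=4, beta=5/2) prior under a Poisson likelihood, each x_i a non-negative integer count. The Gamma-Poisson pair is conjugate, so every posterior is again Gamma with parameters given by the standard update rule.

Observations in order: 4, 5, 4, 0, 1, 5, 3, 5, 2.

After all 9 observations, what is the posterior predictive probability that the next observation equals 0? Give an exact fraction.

obs 1: x=4 → posterior Gamma(8, 7/2)
obs 2: x=5 → posterior Gamma(13, 9/2)
obs 3: x=4 → posterior Gamma(17, 11/2)
obs 4: x=0 → posterior Gamma(17, 13/2)
obs 5: x=1 → posterior Gamma(18, 15/2)
obs 6: x=5 → posterior Gamma(23, 17/2)
obs 7: x=3 → posterior Gamma(26, 19/2)
obs 8: x=5 → posterior Gamma(31, 21/2)
obs 9: x=2 → posterior Gamma(33, 23/2)

865004941741938633917747707002884268046728983/13552527156068805425093160010874271392822265625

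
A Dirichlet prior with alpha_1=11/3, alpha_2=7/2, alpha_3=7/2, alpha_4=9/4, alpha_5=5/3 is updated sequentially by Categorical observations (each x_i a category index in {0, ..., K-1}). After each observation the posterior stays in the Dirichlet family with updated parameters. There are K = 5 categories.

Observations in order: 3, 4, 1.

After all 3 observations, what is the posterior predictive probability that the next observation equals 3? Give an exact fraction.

obs 1: x=3 → posterior Dirichlet(11/3, 7/2, 7/2, 13/4, 5/3)
obs 2: x=4 → posterior Dirichlet(11/3, 7/2, 7/2, 13/4, 8/3)
obs 3: x=1 → posterior Dirichlet(11/3, 9/2, 7/2, 13/4, 8/3)

39/211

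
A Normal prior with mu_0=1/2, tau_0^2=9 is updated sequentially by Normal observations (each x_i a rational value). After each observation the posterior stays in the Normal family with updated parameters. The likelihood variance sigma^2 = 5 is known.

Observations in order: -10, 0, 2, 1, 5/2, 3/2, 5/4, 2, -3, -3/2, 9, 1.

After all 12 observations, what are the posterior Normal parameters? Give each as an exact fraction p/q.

obs 1: x=-10 → posterior Normal(-25/4, 45/14)
obs 2: x=0 → posterior Normal(-175/46, 45/23)
obs 3: x=2 → posterior Normal(-139/64, 45/32)
obs 4: x=1 → posterior Normal(-121/82, 45/41)
obs 5: x=5/2 → posterior Normal(-19/25, 9/10)
obs 6: x=3/2 → posterior Normal(-49/118, 45/59)
obs 7: x=5/4 → posterior Normal(-53/272, 45/68)
obs 8: x=2 → posterior Normal(19/308, 45/77)
obs 9: x=-3 → posterior Normal(-89/344, 45/86)
obs 10: x=-3/2 → posterior Normal(-143/380, 9/19)
obs 11: x=9 → posterior Normal(181/416, 45/104)
obs 12: x=1 → posterior Normal(217/452, 45/113)

mu_0=217/452, tau_0^2=45/113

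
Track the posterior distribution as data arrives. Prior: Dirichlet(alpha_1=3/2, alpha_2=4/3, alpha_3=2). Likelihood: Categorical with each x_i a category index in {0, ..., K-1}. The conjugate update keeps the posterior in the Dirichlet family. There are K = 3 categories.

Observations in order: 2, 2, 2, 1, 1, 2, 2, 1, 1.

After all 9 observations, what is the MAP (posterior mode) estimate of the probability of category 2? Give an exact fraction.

36/65

obs 1: x=2 → posterior Dirichlet(3/2, 4/3, 3)
obs 2: x=2 → posterior Dirichlet(3/2, 4/3, 4)
obs 3: x=2 → posterior Dirichlet(3/2, 4/3, 5)
obs 4: x=1 → posterior Dirichlet(3/2, 7/3, 5)
obs 5: x=1 → posterior Dirichlet(3/2, 10/3, 5)
obs 6: x=2 → posterior Dirichlet(3/2, 10/3, 6)
obs 7: x=2 → posterior Dirichlet(3/2, 10/3, 7)
obs 8: x=1 → posterior Dirichlet(3/2, 13/3, 7)
obs 9: x=1 → posterior Dirichlet(3/2, 16/3, 7)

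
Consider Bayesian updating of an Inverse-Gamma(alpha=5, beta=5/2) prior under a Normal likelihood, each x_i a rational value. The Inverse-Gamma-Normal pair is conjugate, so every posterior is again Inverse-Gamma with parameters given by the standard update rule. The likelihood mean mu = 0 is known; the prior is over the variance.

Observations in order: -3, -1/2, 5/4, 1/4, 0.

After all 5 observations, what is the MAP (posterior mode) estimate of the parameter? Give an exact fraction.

127/136

obs 1: x=-3 → posterior Inverse-Gamma(11/2, 7)
obs 2: x=-1/2 → posterior Inverse-Gamma(6, 57/8)
obs 3: x=5/4 → posterior Inverse-Gamma(13/2, 253/32)
obs 4: x=1/4 → posterior Inverse-Gamma(7, 127/16)
obs 5: x=0 → posterior Inverse-Gamma(15/2, 127/16)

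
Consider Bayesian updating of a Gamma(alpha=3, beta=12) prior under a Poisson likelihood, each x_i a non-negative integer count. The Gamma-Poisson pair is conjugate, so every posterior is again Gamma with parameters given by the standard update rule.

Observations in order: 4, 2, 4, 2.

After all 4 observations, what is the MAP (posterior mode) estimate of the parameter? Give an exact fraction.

7/8

obs 1: x=4 → posterior Gamma(7, 13)
obs 2: x=2 → posterior Gamma(9, 14)
obs 3: x=4 → posterior Gamma(13, 15)
obs 4: x=2 → posterior Gamma(15, 16)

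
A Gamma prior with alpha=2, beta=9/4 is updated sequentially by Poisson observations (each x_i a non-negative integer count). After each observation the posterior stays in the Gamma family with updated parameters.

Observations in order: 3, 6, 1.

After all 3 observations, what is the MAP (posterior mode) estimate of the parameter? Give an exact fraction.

44/21

obs 1: x=3 → posterior Gamma(5, 13/4)
obs 2: x=6 → posterior Gamma(11, 17/4)
obs 3: x=1 → posterior Gamma(12, 21/4)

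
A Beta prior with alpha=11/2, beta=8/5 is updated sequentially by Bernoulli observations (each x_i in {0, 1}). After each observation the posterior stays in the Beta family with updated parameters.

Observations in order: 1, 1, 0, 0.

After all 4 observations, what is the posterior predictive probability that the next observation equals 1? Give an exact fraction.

25/37

obs 1: x=1 → posterior Beta(13/2, 8/5)
obs 2: x=1 → posterior Beta(15/2, 8/5)
obs 3: x=0 → posterior Beta(15/2, 13/5)
obs 4: x=0 → posterior Beta(15/2, 18/5)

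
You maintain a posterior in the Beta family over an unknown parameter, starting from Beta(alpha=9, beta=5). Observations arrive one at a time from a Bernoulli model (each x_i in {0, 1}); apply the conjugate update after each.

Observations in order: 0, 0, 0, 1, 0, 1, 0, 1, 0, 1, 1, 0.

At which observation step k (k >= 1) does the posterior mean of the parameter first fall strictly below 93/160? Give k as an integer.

k = 2

obs 1: x=0 → posterior Beta(9, 6)
obs 2: x=0 → posterior Beta(9, 7)
obs 3: x=0 → posterior Beta(9, 8)
obs 4: x=1 → posterior Beta(10, 8)
obs 5: x=0 → posterior Beta(10, 9)
obs 6: x=1 → posterior Beta(11, 9)
obs 7: x=0 → posterior Beta(11, 10)
obs 8: x=1 → posterior Beta(12, 10)
obs 9: x=0 → posterior Beta(12, 11)
obs 10: x=1 → posterior Beta(13, 11)
obs 11: x=1 → posterior Beta(14, 11)
obs 12: x=0 → posterior Beta(14, 12)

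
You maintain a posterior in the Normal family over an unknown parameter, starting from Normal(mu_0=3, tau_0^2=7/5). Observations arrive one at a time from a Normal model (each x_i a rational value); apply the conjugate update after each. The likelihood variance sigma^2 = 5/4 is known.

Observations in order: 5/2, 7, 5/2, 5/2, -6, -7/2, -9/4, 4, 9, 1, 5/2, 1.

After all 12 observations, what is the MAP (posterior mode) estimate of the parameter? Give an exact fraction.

obs 1: x=5/2 → posterior Normal(145/53, 35/53)
obs 2: x=7 → posterior Normal(341/81, 35/81)
obs 3: x=5/2 → posterior Normal(411/109, 35/109)
obs 4: x=5/2 → posterior Normal(481/137, 35/137)
obs 5: x=-6 → posterior Normal(313/165, 7/33)
obs 6: x=-7/2 → posterior Normal(215/193, 35/193)
obs 7: x=-9/4 → posterior Normal(152/221, 35/221)
obs 8: x=4 → posterior Normal(88/83, 35/249)
obs 9: x=9 → posterior Normal(516/277, 35/277)
obs 10: x=1 → posterior Normal(544/305, 7/61)
obs 11: x=5/2 → posterior Normal(614/333, 35/333)
obs 12: x=1 → posterior Normal(642/361, 35/361)

642/361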